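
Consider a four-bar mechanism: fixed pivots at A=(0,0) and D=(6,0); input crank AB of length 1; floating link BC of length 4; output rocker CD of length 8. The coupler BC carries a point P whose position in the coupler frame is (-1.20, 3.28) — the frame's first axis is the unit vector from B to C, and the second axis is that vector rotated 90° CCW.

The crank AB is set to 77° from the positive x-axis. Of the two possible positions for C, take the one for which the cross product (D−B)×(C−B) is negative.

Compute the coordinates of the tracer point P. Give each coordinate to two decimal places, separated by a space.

A=(0,0), D=(6.00,0)
B = A + 1.00·(cos77°, sin77°) = (0.2250, 0.9744)
|BD| = 5.8567
circle(B,4.00) ∩ circle(D,8.00): a=-1.1696, h=3.8252
  candidates: C₊=(-0.2919,4.9408) cross=22.403; C₋=(-1.5647,-2.6029) cross=-22.403
  mode - wants cross < 0 → take C=(-1.5647,-2.6029) (cross=-22.403)
ex = (C−B)/|BC| = (-0.4474,-0.8943); ey = (0.8943,-0.4474)
P = B + -1.20·ex + 3.28·ey = (3.6952,0.5800)

3.70 0.58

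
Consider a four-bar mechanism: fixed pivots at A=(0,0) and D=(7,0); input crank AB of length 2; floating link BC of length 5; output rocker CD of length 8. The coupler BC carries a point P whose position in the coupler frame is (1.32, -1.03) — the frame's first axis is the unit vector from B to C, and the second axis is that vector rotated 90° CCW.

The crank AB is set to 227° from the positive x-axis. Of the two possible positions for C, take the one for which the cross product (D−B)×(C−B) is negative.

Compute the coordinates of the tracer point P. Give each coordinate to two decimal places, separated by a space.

-1.51 -3.13

A=(0,0), D=(7.00,0)
B = A + 2.00·(cos227°, sin227°) = (-1.3640, -1.4627)
|BD| = 8.4909
circle(B,5.00) ∩ circle(D,8.00): a=1.9489, h=4.6045
  candidates: C₊=(-0.2374,3.4087) cross=39.097; C₋=(1.3490,-5.6627) cross=-39.097
  mode - wants cross < 0 → take C=(1.3490,-5.6627) (cross=-39.097)
ex = (C−B)/|BC| = (0.5426,-0.8400); ey = (0.8400,0.5426)
P = B + 1.32·ex + -1.03·ey = (-1.5130,-3.1304)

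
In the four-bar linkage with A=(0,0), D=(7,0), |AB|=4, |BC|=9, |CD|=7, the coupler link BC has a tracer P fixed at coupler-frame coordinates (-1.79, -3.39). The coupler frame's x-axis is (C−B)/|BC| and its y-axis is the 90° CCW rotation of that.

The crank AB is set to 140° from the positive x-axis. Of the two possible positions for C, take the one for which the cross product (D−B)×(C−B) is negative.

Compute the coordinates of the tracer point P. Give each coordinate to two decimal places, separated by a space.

A=(0,0), D=(7.00,0)
B = A + 4.00·(cos140°, sin140°) = (-3.0642, 2.5712)
|BD| = 10.3874
circle(B,9.00) ∩ circle(D,7.00): a=6.7340, h=5.9710
  candidates: C₊=(4.9383,6.6895) cross=62.023; C₋=(1.9823,-4.8809) cross=-62.023
  mode - wants cross < 0 → take C=(1.9823,-4.8809) (cross=-62.023)
ex = (C−B)/|BC| = (0.5607,-0.8280); ey = (0.8280,0.5607)
P = B + -1.79·ex + -3.39·ey = (-6.8748,2.1524)

-6.87 2.15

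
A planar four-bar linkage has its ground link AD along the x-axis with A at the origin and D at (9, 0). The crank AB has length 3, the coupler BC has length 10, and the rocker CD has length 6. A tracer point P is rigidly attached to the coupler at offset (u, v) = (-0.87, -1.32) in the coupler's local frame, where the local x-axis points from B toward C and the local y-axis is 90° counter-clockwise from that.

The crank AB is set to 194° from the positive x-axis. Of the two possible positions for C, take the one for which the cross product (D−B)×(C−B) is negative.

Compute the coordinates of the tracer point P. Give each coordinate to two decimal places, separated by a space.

-4.28 -1.52

A=(0,0), D=(9.00,0)
B = A + 3.00·(cos194°, sin194°) = (-2.9109, -0.7258)
|BD| = 11.9330
circle(B,10.00) ∩ circle(D,6.00): a=8.6481, h=5.0209
  candidates: C₊=(5.4159,4.8119) cross=59.915; C₋=(6.0266,-5.2114) cross=-59.915
  mode - wants cross < 0 → take C=(6.0266,-5.2114) (cross=-59.915)
ex = (C−B)/|BC| = (0.8937,-0.4486); ey = (0.4486,0.8937)
P = B + -0.87·ex + -1.32·ey = (-4.2806,-1.5153)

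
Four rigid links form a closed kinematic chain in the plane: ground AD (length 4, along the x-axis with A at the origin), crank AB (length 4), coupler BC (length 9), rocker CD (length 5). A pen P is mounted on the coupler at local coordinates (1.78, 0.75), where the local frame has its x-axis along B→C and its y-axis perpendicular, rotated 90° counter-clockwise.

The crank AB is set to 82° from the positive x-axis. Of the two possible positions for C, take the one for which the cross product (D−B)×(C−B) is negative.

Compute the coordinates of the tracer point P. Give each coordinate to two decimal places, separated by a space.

A=(0,0), D=(4.00,0)
B = A + 4.00·(cos82°, sin82°) = (0.5567, 3.9611)
|BD| = 5.2485
circle(B,9.00) ∩ circle(D,5.00): a=7.9591, h=4.2015
  candidates: C₊=(8.9492,0.7107) cross=22.051; C₋=(2.6075,-4.8022) cross=-22.051
  mode - wants cross < 0 → take C=(2.6075,-4.8022) (cross=-22.051)
ex = (C−B)/|BC| = (0.2279,-0.9737); ey = (0.9737,0.2279)
P = B + 1.78·ex + 0.75·ey = (1.6926,2.3988)

1.69 2.40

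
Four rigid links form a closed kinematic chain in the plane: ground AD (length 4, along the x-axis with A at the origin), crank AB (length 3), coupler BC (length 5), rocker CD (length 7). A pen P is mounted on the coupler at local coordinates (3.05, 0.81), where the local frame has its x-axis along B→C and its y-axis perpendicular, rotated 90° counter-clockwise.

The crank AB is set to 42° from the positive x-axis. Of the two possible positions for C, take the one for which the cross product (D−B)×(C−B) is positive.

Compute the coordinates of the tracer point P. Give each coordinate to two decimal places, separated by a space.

1.94 5.15

A=(0,0), D=(4.00,0)
B = A + 3.00·(cos42°, sin42°) = (2.2294, 2.0074)
|BD| = 2.6767
circle(B,5.00) ∩ circle(D,7.00): a=-3.1449, h=3.8871
  candidates: C₊=(3.0644,6.9372) cross=10.405; C₋=(-2.7660,1.7946) cross=-10.405
  mode + wants cross > 0 → take C=(3.0644,6.9372) (cross=10.405)
ex = (C−B)/|BC| = (0.1670,0.9860); ey = (-0.9860,0.1670)
P = B + 3.05·ex + 0.81·ey = (1.9401,5.1498)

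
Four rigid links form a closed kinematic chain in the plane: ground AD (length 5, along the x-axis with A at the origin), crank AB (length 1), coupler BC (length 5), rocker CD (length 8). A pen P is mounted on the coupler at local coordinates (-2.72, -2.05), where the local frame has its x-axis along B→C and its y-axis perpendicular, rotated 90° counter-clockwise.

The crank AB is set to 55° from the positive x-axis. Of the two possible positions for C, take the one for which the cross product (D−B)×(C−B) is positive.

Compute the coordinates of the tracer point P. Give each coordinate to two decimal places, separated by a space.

3.22 -1.32

A=(0,0), D=(5.00,0)
B = A + 1.00·(cos55°, sin55°) = (0.5736, 0.8192)
|BD| = 4.5016
circle(B,5.00) ∩ circle(D,8.00): a=-2.0810, h=4.5464
  candidates: C₊=(-0.6454,5.6683) cross=20.466; C₋=(-2.3000,-3.2726) cross=-20.466
  mode + wants cross > 0 → take C=(-0.6454,5.6683) (cross=20.466)
ex = (C−B)/|BC| = (-0.2438,0.9698); ey = (-0.9698,-0.2438)
P = B + -2.72·ex + -2.05·ey = (3.2248,-1.3190)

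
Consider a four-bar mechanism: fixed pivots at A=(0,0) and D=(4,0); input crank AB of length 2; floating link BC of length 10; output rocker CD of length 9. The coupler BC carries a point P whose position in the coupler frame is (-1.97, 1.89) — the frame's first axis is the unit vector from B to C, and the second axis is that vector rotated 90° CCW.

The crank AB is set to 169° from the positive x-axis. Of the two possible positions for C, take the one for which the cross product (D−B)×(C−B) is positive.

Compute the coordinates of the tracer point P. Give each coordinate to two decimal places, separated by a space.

A=(0,0), D=(4.00,0)
B = A + 2.00·(cos169°, sin169°) = (-1.9633, 0.3816)
|BD| = 5.9755
circle(B,10.00) ∩ circle(D,9.00): a=4.5776, h=8.8908
  candidates: C₊=(3.1728,8.9619) cross=53.126; C₋=(2.0372,-8.7834) cross=-53.126
  mode + wants cross > 0 → take C=(3.1728,8.9619) (cross=53.126)
ex = (C−B)/|BC| = (0.5136,0.8580); ey = (-0.8580,0.5136)
P = B + -1.97·ex + 1.89·ey = (-4.5967,-0.3380)

-4.60 -0.34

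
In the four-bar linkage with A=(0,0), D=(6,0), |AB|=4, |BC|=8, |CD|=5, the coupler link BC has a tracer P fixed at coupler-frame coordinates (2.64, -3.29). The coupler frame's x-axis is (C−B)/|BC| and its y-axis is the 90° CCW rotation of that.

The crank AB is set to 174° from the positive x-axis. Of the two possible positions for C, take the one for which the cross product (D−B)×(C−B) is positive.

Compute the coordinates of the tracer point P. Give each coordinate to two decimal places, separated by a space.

A=(0,0), D=(6.00,0)
B = A + 4.00·(cos174°, sin174°) = (-3.9781, 0.4181)
|BD| = 9.9868
circle(B,8.00) ∩ circle(D,5.00): a=6.9460, h=3.9690
  candidates: C₊=(3.1280,4.0929) cross=39.638; C₋=(2.7956,-3.8382) cross=-39.638
  mode + wants cross > 0 → take C=(3.1280,4.0929) (cross=39.638)
ex = (C−B)/|BC| = (0.8883,0.4593); ey = (-0.4593,0.8883)
P = B + 2.64·ex + -3.29·ey = (-0.1218,-1.2916)

-0.12 -1.29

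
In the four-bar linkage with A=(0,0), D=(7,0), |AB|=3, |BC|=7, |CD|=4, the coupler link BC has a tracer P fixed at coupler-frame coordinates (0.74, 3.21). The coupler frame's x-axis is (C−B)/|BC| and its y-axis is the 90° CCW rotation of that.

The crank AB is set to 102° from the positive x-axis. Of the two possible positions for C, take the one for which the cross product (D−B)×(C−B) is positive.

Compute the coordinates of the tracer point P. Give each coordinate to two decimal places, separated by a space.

A=(0,0), D=(7.00,0)
B = A + 3.00·(cos102°, sin102°) = (-0.6237, 2.9344)
|BD| = 8.1690
circle(B,7.00) ∩ circle(D,4.00): a=6.1043, h=3.4260
  candidates: C₊=(6.3038,3.9390) cross=27.987; C₋=(3.8425,-2.4556) cross=-27.987
  mode + wants cross > 0 → take C=(6.3038,3.9390) (cross=27.987)
ex = (C−B)/|BC| = (0.9897,0.1435); ey = (-0.1435,0.9897)
P = B + 0.74·ex + 3.21·ey = (-0.3520,6.2174)

-0.35 6.22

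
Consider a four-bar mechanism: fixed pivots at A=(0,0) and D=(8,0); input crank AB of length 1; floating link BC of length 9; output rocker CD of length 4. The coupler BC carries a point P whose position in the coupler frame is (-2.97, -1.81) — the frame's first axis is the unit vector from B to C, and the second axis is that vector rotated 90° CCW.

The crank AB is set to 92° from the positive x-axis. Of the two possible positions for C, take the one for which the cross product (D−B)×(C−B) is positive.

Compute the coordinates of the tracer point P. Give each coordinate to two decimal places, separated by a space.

A=(0,0), D=(8.00,0)
B = A + 1.00·(cos92°, sin92°) = (-0.0349, 0.9994)
|BD| = 8.0968
circle(B,9.00) ∩ circle(D,4.00): a=8.0623, h=3.9999
  candidates: C₊=(8.4595,3.9735) cross=32.386; C₋=(7.4721,-3.9650) cross=-32.386
  mode + wants cross > 0 → take C=(8.4595,3.9735) (cross=32.386)
ex = (C−B)/|BC| = (0.9438,0.3305); ey = (-0.3305,0.9438)
P = B + -2.97·ex + -1.81·ey = (-2.2399,-1.6904)

-2.24 -1.69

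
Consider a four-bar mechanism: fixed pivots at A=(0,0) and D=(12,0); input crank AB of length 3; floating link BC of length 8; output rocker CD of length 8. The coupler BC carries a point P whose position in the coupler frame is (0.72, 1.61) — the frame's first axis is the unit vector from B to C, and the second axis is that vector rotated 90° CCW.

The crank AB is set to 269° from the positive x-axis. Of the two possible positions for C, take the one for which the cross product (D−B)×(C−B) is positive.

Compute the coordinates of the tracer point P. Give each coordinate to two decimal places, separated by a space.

A=(0,0), D=(12.00,0)
B = A + 3.00·(cos269°, sin269°) = (-0.0524, -2.9995)
|BD| = 12.4200
circle(B,8.00) ∩ circle(D,8.00): a=6.2100, h=5.0434
  candidates: C₊=(4.7558,3.3943) cross=62.639; C₋=(7.1918,-6.3939) cross=-62.639
  mode + wants cross > 0 → take C=(4.7558,3.3943) (cross=62.639)
ex = (C−B)/|BC| = (0.6010,0.7992); ey = (-0.7992,0.6010)
P = B + 0.72·ex + 1.61·ey = (-0.9064,-1.4565)

-0.91 -1.46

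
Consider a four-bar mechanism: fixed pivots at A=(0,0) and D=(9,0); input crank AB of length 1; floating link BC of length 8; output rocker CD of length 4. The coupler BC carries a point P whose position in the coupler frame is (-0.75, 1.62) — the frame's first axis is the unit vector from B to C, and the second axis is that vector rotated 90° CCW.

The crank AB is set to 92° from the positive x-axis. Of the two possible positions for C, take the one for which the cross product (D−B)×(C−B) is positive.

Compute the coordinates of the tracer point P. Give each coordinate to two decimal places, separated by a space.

A=(0,0), D=(9.00,0)
B = A + 1.00·(cos92°, sin92°) = (-0.0349, 0.9994)
|BD| = 9.0900
circle(B,8.00) ∩ circle(D,4.00): a=7.1853, h=3.5174
  candidates: C₊=(7.4935,3.7055) cross=31.973; C₋=(6.7201,-3.2866) cross=-31.973
  mode + wants cross > 0 → take C=(7.4935,3.7055) (cross=31.973)
ex = (C−B)/|BC| = (0.9411,0.3383); ey = (-0.3383,0.9411)
P = B + -0.75·ex + 1.62·ey = (-1.2887,2.2702)

-1.29 2.27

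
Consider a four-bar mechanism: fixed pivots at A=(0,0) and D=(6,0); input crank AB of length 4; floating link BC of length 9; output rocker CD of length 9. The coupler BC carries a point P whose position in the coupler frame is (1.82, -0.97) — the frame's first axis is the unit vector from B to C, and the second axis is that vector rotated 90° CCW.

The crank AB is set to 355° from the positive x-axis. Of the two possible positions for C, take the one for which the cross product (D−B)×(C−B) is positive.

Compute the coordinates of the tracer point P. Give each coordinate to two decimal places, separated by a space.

4.85 1.52

A=(0,0), D=(6.00,0)
B = A + 4.00·(cos355°, sin355°) = (3.9848, -0.3486)
|BD| = 2.0452
circle(B,9.00) ∩ circle(D,9.00): a=1.0226, h=8.9417
  candidates: C₊=(3.4682,8.6365) cross=18.287; C₋=(6.5166,-8.9852) cross=-18.287
  mode + wants cross > 0 → take C=(3.4682,8.6365) (cross=18.287)
ex = (C−B)/|BC| = (-0.0574,0.9984); ey = (-0.9984,-0.0574)
P = B + 1.82·ex + -0.97·ey = (4.8487,1.5241)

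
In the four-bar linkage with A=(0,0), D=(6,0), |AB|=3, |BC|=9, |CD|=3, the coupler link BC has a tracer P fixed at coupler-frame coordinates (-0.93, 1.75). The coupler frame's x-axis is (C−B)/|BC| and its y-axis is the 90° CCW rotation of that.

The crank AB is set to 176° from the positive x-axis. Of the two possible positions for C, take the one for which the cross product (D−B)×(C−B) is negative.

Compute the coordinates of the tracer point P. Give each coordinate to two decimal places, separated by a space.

A=(0,0), D=(6.00,0)
B = A + 3.00·(cos176°, sin176°) = (-2.9927, 0.2093)
|BD| = 8.9951
circle(B,9.00) ∩ circle(D,3.00): a=8.4997, h=2.9588
  candidates: C₊=(5.5736,2.9695) cross=26.615; C₋=(5.4359,-2.9465) cross=-26.615
  mode - wants cross < 0 → take C=(5.4359,-2.9465) (cross=-26.615)
ex = (C−B)/|BC| = (0.9365,-0.3506); ey = (0.3506,0.9365)
P = B + -0.93·ex + 1.75·ey = (-3.2500,2.1743)

-3.25 2.17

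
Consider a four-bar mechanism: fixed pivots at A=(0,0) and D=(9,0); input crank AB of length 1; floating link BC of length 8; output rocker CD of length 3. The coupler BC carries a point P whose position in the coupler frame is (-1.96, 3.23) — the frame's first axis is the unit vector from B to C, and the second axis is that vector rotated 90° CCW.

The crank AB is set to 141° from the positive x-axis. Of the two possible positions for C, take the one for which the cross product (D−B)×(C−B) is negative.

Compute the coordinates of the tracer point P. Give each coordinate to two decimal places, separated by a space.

A=(0,0), D=(9.00,0)
B = A + 1.00·(cos141°, sin141°) = (-0.7771, 0.6293)
|BD| = 9.7974
circle(B,8.00) ∩ circle(D,3.00): a=7.7056, h=2.1504
  candidates: C₊=(7.0506,2.2803) cross=21.068; C₋=(6.7744,-2.0116) cross=-21.068
  mode - wants cross < 0 → take C=(6.7744,-2.0116) (cross=-21.068)
ex = (C−B)/|BC| = (0.9439,-0.3301); ey = (0.3301,0.9439)
P = B + -1.96·ex + 3.23·ey = (-1.5610,4.3253)

-1.56 4.33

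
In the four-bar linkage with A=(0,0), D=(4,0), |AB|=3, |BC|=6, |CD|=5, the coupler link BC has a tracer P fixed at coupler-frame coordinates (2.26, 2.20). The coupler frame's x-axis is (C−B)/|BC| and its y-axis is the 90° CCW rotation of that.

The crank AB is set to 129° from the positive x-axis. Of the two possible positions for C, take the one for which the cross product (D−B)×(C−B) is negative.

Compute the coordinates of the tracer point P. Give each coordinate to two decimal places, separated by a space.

0.97 0.99

A=(0,0), D=(4.00,0)
B = A + 3.00·(cos129°, sin129°) = (-1.8880, 2.3314)
|BD| = 6.3327
circle(B,6.00) ∩ circle(D,5.00): a=4.0349, h=4.4407
  candidates: C₊=(3.4984,4.9748) cross=28.122; C₋=(0.2287,-3.2828) cross=-28.122
  mode - wants cross < 0 → take C=(0.2287,-3.2828) (cross=-28.122)
ex = (C−B)/|BC| = (0.3528,-0.9357); ey = (0.9357,0.3528)
P = B + 2.26·ex + 2.20·ey = (0.9679,0.9928)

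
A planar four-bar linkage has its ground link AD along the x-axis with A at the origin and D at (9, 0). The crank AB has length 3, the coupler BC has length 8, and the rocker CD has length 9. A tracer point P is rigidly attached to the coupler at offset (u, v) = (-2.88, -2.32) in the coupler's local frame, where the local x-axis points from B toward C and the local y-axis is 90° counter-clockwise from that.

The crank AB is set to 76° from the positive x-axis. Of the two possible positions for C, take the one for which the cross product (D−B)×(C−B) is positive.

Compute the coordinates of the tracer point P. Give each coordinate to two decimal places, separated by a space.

0.35 -0.77

A=(0,0), D=(9.00,0)
B = A + 3.00·(cos76°, sin76°) = (0.7258, 2.9109)
|BD| = 8.7713
circle(B,8.00) ∩ circle(D,9.00): a=3.4166, h=7.2337
  candidates: C₊=(6.3493,8.6008) cross=63.449; C₋=(1.5481,-5.0467) cross=-63.449
  mode + wants cross > 0 → take C=(6.3493,8.6008) (cross=63.449)
ex = (C−B)/|BC| = (0.7029,0.7112); ey = (-0.7112,0.7029)
P = B + -2.88·ex + -2.32·ey = (0.3514,-0.7683)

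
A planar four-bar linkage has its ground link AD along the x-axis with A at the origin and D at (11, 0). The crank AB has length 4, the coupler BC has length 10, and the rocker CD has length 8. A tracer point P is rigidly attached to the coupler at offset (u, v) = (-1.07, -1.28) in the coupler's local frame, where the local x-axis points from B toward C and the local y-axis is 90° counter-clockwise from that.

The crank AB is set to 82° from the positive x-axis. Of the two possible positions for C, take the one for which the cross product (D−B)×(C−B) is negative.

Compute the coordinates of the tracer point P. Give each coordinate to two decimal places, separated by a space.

A=(0,0), D=(11.00,0)
B = A + 4.00·(cos82°, sin82°) = (0.5567, 3.9611)
|BD| = 11.1693
circle(B,10.00) ∩ circle(D,8.00): a=7.1962, h=6.9437
  candidates: C₊=(9.7477,7.9014) cross=77.556; C₋=(4.8227,-5.0833) cross=-77.556
  mode - wants cross < 0 → take C=(4.8227,-5.0833) (cross=-77.556)
ex = (C−B)/|BC| = (0.4266,-0.9044); ey = (0.9044,0.4266)
P = B + -1.07·ex + -1.28·ey = (-1.0575,4.3828)

-1.06 4.38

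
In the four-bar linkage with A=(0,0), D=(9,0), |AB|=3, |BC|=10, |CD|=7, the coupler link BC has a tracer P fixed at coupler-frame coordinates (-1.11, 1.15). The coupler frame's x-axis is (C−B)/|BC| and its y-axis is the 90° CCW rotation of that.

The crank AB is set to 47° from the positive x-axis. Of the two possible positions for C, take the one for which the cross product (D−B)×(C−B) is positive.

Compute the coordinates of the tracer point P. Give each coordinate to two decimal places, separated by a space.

A=(0,0), D=(9.00,0)
B = A + 3.00·(cos47°, sin47°) = (2.0460, 2.1941)
|BD| = 7.2919
circle(B,10.00) ∩ circle(D,7.00): a=7.1430, h=6.9984
  candidates: C₊=(10.9637,6.7189) cross=51.032; C₋=(6.7522,-6.6293) cross=-51.032
  mode + wants cross > 0 → take C=(10.9637,6.7189) (cross=51.032)
ex = (C−B)/|BC| = (0.8918,0.4525); ey = (-0.4525,0.8918)
P = B + -1.11·ex + 1.15·ey = (0.5358,2.7173)

0.54 2.72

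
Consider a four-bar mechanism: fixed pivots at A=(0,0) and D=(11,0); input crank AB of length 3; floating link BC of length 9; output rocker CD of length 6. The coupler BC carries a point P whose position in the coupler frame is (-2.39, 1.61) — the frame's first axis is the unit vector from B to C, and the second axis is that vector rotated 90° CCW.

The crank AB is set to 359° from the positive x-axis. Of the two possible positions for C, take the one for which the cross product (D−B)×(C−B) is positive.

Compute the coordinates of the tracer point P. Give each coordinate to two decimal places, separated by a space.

0.14 -0.41

A=(0,0), D=(11.00,0)
B = A + 3.00·(cos359°, sin359°) = (2.9995, -0.0524)
|BD| = 8.0006
circle(B,9.00) ∩ circle(D,6.00): a=6.8126, h=5.8812
  candidates: C₊=(9.7735,5.8733) cross=47.053; C₋=(9.8505,-5.8889) cross=-47.053
  mode + wants cross > 0 → take C=(9.7735,5.8733) (cross=47.053)
ex = (C−B)/|BC| = (0.7527,0.6584); ey = (-0.6584,0.7527)
P = B + -2.39·ex + 1.61·ey = (0.1406,-0.4142)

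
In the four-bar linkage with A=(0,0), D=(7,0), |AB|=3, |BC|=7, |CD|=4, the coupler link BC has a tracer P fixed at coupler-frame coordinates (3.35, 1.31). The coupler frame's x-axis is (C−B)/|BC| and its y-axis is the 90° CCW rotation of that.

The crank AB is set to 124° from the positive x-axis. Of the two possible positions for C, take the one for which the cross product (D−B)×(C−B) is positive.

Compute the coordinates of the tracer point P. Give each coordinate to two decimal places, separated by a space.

1.42 4.31

A=(0,0), D=(7.00,0)
B = A + 3.00·(cos124°, sin124°) = (-1.6776, 2.4871)
|BD| = 9.0270
circle(B,7.00) ∩ circle(D,4.00): a=6.3413, h=2.9644
  candidates: C₊=(5.2351,3.5896) cross=26.759; C₋=(3.6016,-2.1097) cross=-26.759
  mode + wants cross > 0 → take C=(5.2351,3.5896) (cross=26.759)
ex = (C−B)/|BC| = (0.9875,0.1575); ey = (-0.1575,0.9875)
P = B + 3.35·ex + 1.31·ey = (1.4243,4.3084)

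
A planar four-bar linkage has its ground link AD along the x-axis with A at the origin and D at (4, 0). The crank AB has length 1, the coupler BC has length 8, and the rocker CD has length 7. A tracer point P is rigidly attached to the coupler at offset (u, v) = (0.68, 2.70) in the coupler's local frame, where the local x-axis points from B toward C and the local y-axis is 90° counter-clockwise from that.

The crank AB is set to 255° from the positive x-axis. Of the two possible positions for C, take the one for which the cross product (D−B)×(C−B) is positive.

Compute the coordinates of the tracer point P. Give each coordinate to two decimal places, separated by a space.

-2.66 0.45

A=(0,0), D=(4.00,0)
B = A + 1.00·(cos255°, sin255°) = (-0.2588, -0.9659)
|BD| = 4.3670
circle(B,8.00) ∩ circle(D,7.00): a=3.9009, h=6.9845
  candidates: C₊=(2.0006,6.7084) cross=30.501; C₋=(5.0904,-6.9146) cross=-30.501
  mode + wants cross > 0 → take C=(2.0006,6.7084) (cross=30.501)
ex = (C−B)/|BC| = (0.2824,0.9593); ey = (-0.9593,0.2824)
P = B + 0.68·ex + 2.70·ey = (-2.6568,0.4489)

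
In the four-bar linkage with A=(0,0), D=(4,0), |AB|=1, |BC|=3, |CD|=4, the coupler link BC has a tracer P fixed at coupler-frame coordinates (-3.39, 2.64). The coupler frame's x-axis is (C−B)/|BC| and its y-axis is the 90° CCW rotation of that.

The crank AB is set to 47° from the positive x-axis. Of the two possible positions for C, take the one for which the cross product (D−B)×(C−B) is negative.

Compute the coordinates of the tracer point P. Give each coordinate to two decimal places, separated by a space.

A=(0,0), D=(4.00,0)
B = A + 1.00·(cos47°, sin47°) = (0.6820, 0.7314)
|BD| = 3.3976
circle(B,3.00) ∩ circle(D,4.00): a=0.6687, h=2.9245
  candidates: C₊=(1.9645,3.4434) cross=9.937; C₋=(0.7055,-2.2686) cross=-9.937
  mode - wants cross < 0 → take C=(0.7055,-2.2686) (cross=-9.937)
ex = (C−B)/|BC| = (0.0078,-1.0000); ey = (1.0000,0.0078)
P = B + -3.39·ex + 2.64·ey = (3.2953,4.1419)

3.30 4.14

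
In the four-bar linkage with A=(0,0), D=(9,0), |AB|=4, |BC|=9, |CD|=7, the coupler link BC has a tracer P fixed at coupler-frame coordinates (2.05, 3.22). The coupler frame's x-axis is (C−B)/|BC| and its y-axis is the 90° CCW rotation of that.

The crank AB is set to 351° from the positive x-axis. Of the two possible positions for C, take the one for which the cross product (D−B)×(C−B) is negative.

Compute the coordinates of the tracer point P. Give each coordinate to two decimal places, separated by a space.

A=(0,0), D=(9.00,0)
B = A + 4.00·(cos351°, sin351°) = (3.9508, -0.6257)
|BD| = 5.0879
circle(B,9.00) ∩ circle(D,7.00): a=5.6887, h=6.9742
  candidates: C₊=(8.7385,6.9951) cross=35.484; C₋=(10.4540,-6.8473) cross=-35.484
  mode - wants cross < 0 → take C=(10.4540,-6.8473) (cross=-35.484)
ex = (C−B)/|BC| = (0.7226,-0.6913); ey = (0.6913,0.7226)
P = B + 2.05·ex + 3.22·ey = (7.6580,0.2838)

7.66 0.28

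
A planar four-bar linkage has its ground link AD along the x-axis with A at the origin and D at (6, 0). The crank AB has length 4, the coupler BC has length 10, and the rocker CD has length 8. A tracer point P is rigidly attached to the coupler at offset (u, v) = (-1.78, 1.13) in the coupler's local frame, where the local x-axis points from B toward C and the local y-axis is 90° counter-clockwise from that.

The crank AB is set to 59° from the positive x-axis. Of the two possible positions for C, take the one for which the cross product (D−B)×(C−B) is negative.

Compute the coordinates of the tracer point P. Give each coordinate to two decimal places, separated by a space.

3.30 5.13

A=(0,0), D=(6.00,0)
B = A + 4.00·(cos59°, sin59°) = (2.0602, 3.4287)
|BD| = 5.2229
circle(B,10.00) ∩ circle(D,8.00): a=6.0578, h=7.9563
  candidates: C₊=(11.8530,5.4537) cross=41.555; C₋=(1.4067,-6.5500) cross=-41.555
  mode - wants cross < 0 → take C=(1.4067,-6.5500) (cross=-41.555)
ex = (C−B)/|BC| = (-0.0653,-0.9979); ey = (0.9979,-0.0653)
P = B + -1.78·ex + 1.13·ey = (3.3040,5.1310)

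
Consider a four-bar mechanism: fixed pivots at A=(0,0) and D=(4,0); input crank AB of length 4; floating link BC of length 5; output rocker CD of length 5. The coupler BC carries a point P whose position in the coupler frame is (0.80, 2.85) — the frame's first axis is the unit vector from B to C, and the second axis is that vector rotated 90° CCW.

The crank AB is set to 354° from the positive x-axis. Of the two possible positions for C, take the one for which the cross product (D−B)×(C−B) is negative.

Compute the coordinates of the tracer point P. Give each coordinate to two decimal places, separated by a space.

A=(0,0), D=(4.00,0)
B = A + 4.00·(cos354°, sin354°) = (3.9781, -0.4181)
|BD| = 0.4187
circle(B,5.00) ∩ circle(D,5.00): a=0.2093, h=4.9956
  candidates: C₊=(-0.9997,0.0524) cross=2.092; C₋=(8.9778,-0.4705) cross=-2.092
  mode - wants cross < 0 → take C=(8.9778,-0.4705) (cross=-2.092)
ex = (C−B)/|BC| = (0.9999,-0.0105); ey = (0.0105,0.9999)
P = B + 0.80·ex + 2.85·ey = (4.8079,2.4233)

4.81 2.42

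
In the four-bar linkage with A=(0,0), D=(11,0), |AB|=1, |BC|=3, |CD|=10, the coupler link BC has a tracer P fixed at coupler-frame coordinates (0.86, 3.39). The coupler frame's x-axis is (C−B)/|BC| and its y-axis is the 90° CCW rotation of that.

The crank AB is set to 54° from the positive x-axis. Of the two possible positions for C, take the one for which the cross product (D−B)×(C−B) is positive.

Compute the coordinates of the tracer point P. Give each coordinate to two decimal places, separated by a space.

-2.26 2.84

A=(0,0), D=(11.00,0)
B = A + 1.00·(cos54°, sin54°) = (0.5878, 0.8090)
|BD| = 10.4436
circle(B,3.00) ∩ circle(D,10.00): a=0.8651, h=2.8726
  candidates: C₊=(1.6728,3.6059) cross=30.000; C₋=(1.2277,-2.1219) cross=-30.000
  mode + wants cross > 0 → take C=(1.6728,3.6059) (cross=30.000)
ex = (C−B)/|BC| = (0.3617,0.9323); ey = (-0.9323,0.3617)
P = B + 0.86·ex + 3.39·ey = (-2.2617,2.8368)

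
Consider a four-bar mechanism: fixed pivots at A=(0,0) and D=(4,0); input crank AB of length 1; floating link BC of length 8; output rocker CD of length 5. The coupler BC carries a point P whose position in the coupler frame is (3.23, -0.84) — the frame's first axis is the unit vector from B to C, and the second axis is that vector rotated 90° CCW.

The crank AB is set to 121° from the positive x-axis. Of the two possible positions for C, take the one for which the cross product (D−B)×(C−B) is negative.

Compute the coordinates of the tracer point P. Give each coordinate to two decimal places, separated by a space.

A=(0,0), D=(4.00,0)
B = A + 1.00·(cos121°, sin121°) = (-0.5150, 0.8572)
|BD| = 4.5957
circle(B,8.00) ∩ circle(D,5.00): a=6.5410, h=4.6061
  candidates: C₊=(6.7702,4.1624) cross=21.168; C₋=(5.0520,-4.8881) cross=-21.168
  mode - wants cross < 0 → take C=(5.0520,-4.8881) (cross=-21.168)
ex = (C−B)/|BC| = (0.6959,-0.7182); ey = (0.7182,0.6959)
P = B + 3.23·ex + -0.84·ey = (1.1294,-2.0470)

1.13 -2.05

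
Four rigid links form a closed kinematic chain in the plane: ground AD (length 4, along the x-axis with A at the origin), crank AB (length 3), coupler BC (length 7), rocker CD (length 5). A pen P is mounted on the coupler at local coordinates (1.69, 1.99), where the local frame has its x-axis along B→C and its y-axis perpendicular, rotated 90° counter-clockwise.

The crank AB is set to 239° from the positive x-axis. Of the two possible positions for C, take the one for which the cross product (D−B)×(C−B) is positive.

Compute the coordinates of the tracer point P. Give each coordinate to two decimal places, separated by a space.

-2.80 -0.28

A=(0,0), D=(4.00,0)
B = A + 3.00·(cos239°, sin239°) = (-1.5451, -2.5715)
|BD| = 6.1124
circle(B,7.00) ∩ circle(D,5.00): a=5.0194, h=4.8791
  candidates: C₊=(0.9558,3.9665) cross=29.823; C₋=(5.0611,-4.8861) cross=-29.823
  mode + wants cross > 0 → take C=(0.9558,3.9665) (cross=29.823)
ex = (C−B)/|BC| = (0.3573,0.9340); ey = (-0.9340,0.3573)
P = B + 1.69·ex + 1.99·ey = (-2.8000,-0.2821)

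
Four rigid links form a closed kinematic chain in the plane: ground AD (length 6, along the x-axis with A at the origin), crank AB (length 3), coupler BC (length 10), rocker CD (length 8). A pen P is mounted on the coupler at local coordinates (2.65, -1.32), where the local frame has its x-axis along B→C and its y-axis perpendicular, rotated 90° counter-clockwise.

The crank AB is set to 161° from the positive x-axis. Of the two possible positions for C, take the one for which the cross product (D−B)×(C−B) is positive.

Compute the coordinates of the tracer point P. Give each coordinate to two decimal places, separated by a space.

-0.00 1.84

A=(0,0), D=(6.00,0)
B = A + 3.00·(cos161°, sin161°) = (-2.8366, 0.9767)
|BD| = 8.8904
circle(B,10.00) ∩ circle(D,8.00): a=6.4698, h=7.6250
  candidates: C₊=(4.4318,7.8448) cross=67.789; C₋=(2.7564,-7.3130) cross=-67.789
  mode + wants cross > 0 → take C=(4.4318,7.8448) (cross=67.789)
ex = (C−B)/|BC| = (0.7268,0.6868); ey = (-0.6868,0.7268)
P = B + 2.65·ex + -1.32·ey = (-0.0038,1.8373)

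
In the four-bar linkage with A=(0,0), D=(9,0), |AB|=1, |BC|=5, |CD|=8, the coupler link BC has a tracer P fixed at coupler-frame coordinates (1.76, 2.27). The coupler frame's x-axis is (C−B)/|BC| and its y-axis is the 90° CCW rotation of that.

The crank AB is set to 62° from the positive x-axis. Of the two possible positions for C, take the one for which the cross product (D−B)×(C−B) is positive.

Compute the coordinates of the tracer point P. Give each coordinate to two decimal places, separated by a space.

-0.63 3.54

A=(0,0), D=(9.00,0)
B = A + 1.00·(cos62°, sin62°) = (0.4695, 0.8829)
|BD| = 8.5761
circle(B,5.00) ∩ circle(D,8.00): a=2.0143, h=4.5763
  candidates: C₊=(2.9442,5.2276) cross=39.247; C₋=(2.0019,-3.8764) cross=-39.247
  mode + wants cross > 0 → take C=(2.9442,5.2276) (cross=39.247)
ex = (C−B)/|BC| = (0.4949,0.8689); ey = (-0.8689,0.4949)
P = B + 1.76·ex + 2.27·ey = (-0.6319,3.5358)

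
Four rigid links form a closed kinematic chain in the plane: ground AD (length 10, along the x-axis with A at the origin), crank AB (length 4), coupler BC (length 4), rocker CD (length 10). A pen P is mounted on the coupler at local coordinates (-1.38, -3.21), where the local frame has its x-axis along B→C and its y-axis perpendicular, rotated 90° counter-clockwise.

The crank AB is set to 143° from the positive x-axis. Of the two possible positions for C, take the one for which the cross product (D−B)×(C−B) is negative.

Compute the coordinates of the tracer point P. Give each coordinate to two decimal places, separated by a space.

A=(0,0), D=(10.00,0)
B = A + 4.00·(cos143°, sin143°) = (-3.1945, 2.4073)
|BD| = 13.4123
circle(B,4.00) ∩ circle(D,10.00): a=3.5747, h=1.7948
  candidates: C₊=(0.6443,3.5313) cross=24.073; C₋=(-0.0000,-0.0000) cross=-24.073
  mode - wants cross < 0 → take C=(-0.0000,-0.0000) (cross=-24.073)
ex = (C−B)/|BC| = (0.7986,-0.6018); ey = (0.6018,0.7986)
P = B + -1.38·ex + -3.21·ey = (-6.2285,0.6741)

-6.23 0.67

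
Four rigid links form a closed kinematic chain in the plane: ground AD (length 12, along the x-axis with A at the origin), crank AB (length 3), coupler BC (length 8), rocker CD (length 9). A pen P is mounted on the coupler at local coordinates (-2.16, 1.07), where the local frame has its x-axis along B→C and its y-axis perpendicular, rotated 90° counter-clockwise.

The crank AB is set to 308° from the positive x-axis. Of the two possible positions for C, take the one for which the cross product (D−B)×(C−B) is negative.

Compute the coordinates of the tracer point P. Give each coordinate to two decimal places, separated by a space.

A=(0,0), D=(12.00,0)
B = A + 3.00·(cos308°, sin308°) = (1.8470, -2.3640)
|BD| = 10.4246
circle(B,8.00) ∩ circle(D,9.00): a=4.3969, h=6.6833
  candidates: C₊=(4.6137,5.1423) cross=69.671; C₋=(7.6450,-7.8761) cross=-69.671
  mode - wants cross < 0 → take C=(7.6450,-7.8761) (cross=-69.671)
ex = (C−B)/|BC| = (0.7247,-0.6890); ey = (0.6890,0.7247)
P = B + -2.16·ex + 1.07·ey = (1.0188,-0.1003)

1.02 -0.10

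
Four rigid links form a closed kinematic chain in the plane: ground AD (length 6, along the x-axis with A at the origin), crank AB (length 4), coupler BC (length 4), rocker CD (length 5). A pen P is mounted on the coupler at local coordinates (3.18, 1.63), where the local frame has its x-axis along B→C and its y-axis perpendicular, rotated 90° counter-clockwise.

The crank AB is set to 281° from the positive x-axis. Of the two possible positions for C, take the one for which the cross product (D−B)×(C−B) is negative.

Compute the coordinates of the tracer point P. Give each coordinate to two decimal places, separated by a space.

4.23 -3.05

A=(0,0), D=(6.00,0)
B = A + 4.00·(cos281°, sin281°) = (0.7632, -3.9265)
|BD| = 6.5453
circle(B,4.00) ∩ circle(D,5.00): a=2.5851, h=3.0524
  candidates: C₊=(1.0004,0.0665) cross=19.979; C₋=(4.6627,-4.8178) cross=-19.979
  mode - wants cross < 0 → take C=(4.6627,-4.8178) (cross=-19.979)
ex = (C−B)/|BC| = (0.9749,-0.2228); ey = (0.2228,0.9749)
P = B + 3.18·ex + 1.63·ey = (4.2265,-3.0461)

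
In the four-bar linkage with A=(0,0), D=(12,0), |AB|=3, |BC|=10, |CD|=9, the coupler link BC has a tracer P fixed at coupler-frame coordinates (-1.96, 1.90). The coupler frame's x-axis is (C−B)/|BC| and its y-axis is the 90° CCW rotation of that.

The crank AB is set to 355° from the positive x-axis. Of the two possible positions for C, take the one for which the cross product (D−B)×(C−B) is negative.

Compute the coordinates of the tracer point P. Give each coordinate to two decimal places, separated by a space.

3.40 2.44

A=(0,0), D=(12.00,0)
B = A + 3.00·(cos355°, sin355°) = (2.9886, -0.2615)
|BD| = 9.0152
circle(B,10.00) ∩ circle(D,9.00): a=5.5614, h=8.3109
  candidates: C₊=(8.3066,8.2072) cross=74.924; C₋=(8.7887,-8.4076) cross=-74.924
  mode - wants cross < 0 → take C=(8.7887,-8.4076) (cross=-74.924)
ex = (C−B)/|BC| = (0.5800,-0.8146); ey = (0.8146,0.5800)
P = B + -1.96·ex + 1.90·ey = (3.3995,2.4372)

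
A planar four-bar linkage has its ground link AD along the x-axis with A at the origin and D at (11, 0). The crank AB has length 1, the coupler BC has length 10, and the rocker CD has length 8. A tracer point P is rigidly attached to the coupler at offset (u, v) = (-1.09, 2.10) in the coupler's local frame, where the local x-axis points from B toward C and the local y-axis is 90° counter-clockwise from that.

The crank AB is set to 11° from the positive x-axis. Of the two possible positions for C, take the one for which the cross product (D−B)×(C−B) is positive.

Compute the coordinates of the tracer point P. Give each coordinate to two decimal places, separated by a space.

-1.29 0.86

A=(0,0), D=(11.00,0)
B = A + 1.00·(cos11°, sin11°) = (0.9816, 0.1908)
|BD| = 10.0202
circle(B,10.00) ∩ circle(D,8.00): a=6.8065, h=7.3261
  candidates: C₊=(7.9264,7.3860) cross=73.409; C₋=(7.6474,-7.2636) cross=-73.409
  mode + wants cross > 0 → take C=(7.9264,7.3860) (cross=73.409)
ex = (C−B)/|BC| = (0.6945,0.7195); ey = (-0.7195,0.6945)
P = B + -1.09·ex + 2.10·ey = (-1.2863,0.8649)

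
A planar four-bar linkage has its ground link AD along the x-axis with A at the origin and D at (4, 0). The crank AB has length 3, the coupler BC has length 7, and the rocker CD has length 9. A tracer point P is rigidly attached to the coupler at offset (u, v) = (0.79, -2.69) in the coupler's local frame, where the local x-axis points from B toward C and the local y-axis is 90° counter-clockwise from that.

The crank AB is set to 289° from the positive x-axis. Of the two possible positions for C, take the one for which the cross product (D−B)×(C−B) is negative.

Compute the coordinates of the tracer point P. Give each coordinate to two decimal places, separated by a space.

-1.01 -4.81

A=(0,0), D=(4.00,0)
B = A + 3.00·(cos289°, sin289°) = (0.9767, -2.8366)
|BD| = 4.1456
circle(B,7.00) ∩ circle(D,9.00): a=-1.7867, h=6.7682
  candidates: C₊=(-4.9572,0.8768) cross=28.058; C₋=(4.3047,-8.9948) cross=-28.058
  mode - wants cross < 0 → take C=(4.3047,-8.9948) (cross=-28.058)
ex = (C−B)/|BC| = (0.4754,-0.8798); ey = (0.8798,0.4754)
P = B + 0.79·ex + -2.69·ey = (-1.0142,-4.8105)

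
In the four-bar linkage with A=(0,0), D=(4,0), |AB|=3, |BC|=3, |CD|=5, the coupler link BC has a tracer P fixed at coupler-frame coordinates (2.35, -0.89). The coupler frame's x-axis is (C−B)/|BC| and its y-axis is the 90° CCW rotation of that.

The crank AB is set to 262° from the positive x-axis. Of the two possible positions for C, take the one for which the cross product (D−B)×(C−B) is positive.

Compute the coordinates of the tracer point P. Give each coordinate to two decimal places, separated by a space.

-0.00 -0.49

A=(0,0), D=(4.00,0)
B = A + 3.00·(cos262°, sin262°) = (-0.4175, -2.9708)
|BD| = 5.3235
circle(B,3.00) ∩ circle(D,5.00): a=1.1590, h=2.7671
  candidates: C₊=(-0.9999,-0.0279) cross=14.731; C₋=(2.0884,-4.6202) cross=-14.731
  mode + wants cross > 0 → take C=(-0.9999,-0.0279) (cross=14.731)
ex = (C−B)/|BC| = (-0.1941,0.9810); ey = (-0.9810,-0.1941)
P = B + 2.35·ex + -0.89·ey = (-0.0007,-0.4927)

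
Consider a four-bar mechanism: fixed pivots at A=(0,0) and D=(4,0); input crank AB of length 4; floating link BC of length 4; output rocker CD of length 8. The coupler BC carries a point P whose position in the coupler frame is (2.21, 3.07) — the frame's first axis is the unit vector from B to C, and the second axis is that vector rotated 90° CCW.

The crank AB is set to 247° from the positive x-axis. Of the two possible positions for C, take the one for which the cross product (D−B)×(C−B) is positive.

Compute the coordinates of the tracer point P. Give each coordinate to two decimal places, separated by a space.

A=(0,0), D=(4.00,0)
B = A + 4.00·(cos247°, sin247°) = (-1.5629, -3.6820)
|BD| = 6.6711
circle(B,4.00) ∩ circle(D,8.00): a=-0.2621, h=3.9914
  candidates: C₊=(-3.9845,-0.4983) cross=26.627; C₋=(0.4215,-7.1550) cross=-26.627
  mode + wants cross > 0 → take C=(-3.9845,-0.4983) (cross=26.627)
ex = (C−B)/|BC| = (-0.6054,0.7959); ey = (-0.7959,-0.6054)
P = B + 2.21·ex + 3.07·ey = (-5.3443,-3.7815)

-5.34 -3.78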